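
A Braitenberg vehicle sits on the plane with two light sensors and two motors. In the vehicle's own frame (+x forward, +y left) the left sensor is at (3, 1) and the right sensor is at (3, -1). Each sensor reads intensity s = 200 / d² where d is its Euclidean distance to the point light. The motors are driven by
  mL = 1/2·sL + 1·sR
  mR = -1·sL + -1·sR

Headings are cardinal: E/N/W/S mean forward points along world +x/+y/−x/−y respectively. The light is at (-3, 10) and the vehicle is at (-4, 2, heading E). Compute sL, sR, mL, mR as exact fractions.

200/53 40/17 3820/901 -5520/901

left sensor world pos  = (-1, 3); dL² = 53
right sensor world pos = (-1, 1); dR² = 85
sL = 200/53 = 200/53
sR = 200/85 = 40/17
mL = 1/2·sL + 1·sR = 3820/901
mR = -1·sL + -1·sR = -5520/901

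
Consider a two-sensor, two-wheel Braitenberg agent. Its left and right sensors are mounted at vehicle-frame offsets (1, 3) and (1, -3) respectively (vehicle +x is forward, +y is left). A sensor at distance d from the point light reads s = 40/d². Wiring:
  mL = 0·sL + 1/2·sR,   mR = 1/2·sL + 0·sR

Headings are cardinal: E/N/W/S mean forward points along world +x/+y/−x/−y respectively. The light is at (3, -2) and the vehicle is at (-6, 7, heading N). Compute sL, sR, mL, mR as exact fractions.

left sensor world pos  = (-9, 8); dL² = 244
right sensor world pos = (-3, 8); dR² = 136
sL = 40/244 = 10/61
sR = 40/136 = 5/17
mL = 0·sL + 1/2·sR = 5/34
mR = 1/2·sL + 0·sR = 5/61

10/61 5/17 5/34 5/61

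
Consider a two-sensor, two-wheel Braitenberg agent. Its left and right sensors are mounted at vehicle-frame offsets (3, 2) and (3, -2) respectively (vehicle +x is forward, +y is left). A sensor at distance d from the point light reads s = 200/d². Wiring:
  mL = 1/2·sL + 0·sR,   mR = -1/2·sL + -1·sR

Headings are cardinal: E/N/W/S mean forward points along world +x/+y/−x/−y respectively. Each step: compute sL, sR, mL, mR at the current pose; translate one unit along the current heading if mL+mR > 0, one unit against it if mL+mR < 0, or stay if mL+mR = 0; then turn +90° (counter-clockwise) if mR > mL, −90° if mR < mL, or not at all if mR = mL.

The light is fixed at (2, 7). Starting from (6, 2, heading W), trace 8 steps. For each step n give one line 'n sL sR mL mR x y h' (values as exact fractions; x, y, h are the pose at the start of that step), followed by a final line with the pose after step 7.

0 4 20 2 -22 6 2 W
1 200/13 200/53 100/13 -7900/689 7 2 N
2 5/2 25/16 5/4 -45/16 7 1 E
3 200/117 40/17 100/117 -6380/1989 6 1 S
4 4 20 2 -22 6 2 W
5 200/13 200/53 100/13 -7900/689 7 2 N
6 5/2 25/16 5/4 -45/16 7 1 E
7 200/117 40/17 100/117 -6380/1989 6 1 S
final 6 2 W

n=0: pose=(6,2,W); sL=4, sR=20; mL=2, mR=-22; mL+mR=-20 → advance -1; mR−mL=-24 → turn -1·90°
n=1: pose=(7,2,N); sL=200/13, sR=200/53; mL=100/13, mR=-7900/689; mL+mR=-200/53 → advance -1; mR−mL=-13200/689 → turn -1·90°
n=2: pose=(7,1,E); sL=5/2, sR=25/16; mL=5/4, mR=-45/16; mL+mR=-25/16 → advance -1; mR−mL=-65/16 → turn -1·90°
n=3: pose=(6,1,S); sL=200/117, sR=40/17; mL=100/117, mR=-6380/1989; mL+mR=-40/17 → advance -1; mR−mL=-8080/1989 → turn -1·90°
n=4: pose=(6,2,W); sL=4, sR=20; mL=2, mR=-22; mL+mR=-20 → advance -1; mR−mL=-24 → turn -1·90°
n=5: pose=(7,2,N); sL=200/13, sR=200/53; mL=100/13, mR=-7900/689; mL+mR=-200/53 → advance -1; mR−mL=-13200/689 → turn -1·90°
n=6: pose=(7,1,E); sL=5/2, sR=25/16; mL=5/4, mR=-45/16; mL+mR=-25/16 → advance -1; mR−mL=-65/16 → turn -1·90°
n=7: pose=(6,1,S); sL=200/117, sR=40/17; mL=100/117, mR=-6380/1989; mL+mR=-40/17 → advance -1; mR−mL=-8080/1989 → turn -1·90°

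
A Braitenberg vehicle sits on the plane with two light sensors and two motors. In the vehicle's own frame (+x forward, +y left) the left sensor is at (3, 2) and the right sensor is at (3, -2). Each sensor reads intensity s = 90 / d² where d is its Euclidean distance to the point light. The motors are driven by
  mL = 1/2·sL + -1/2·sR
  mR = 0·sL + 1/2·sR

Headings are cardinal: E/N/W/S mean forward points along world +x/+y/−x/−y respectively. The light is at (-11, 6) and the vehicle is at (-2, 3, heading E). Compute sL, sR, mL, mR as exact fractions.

18/29 90/169 216/4901 45/169

left sensor world pos  = (1, 5); dL² = 145
right sensor world pos = (1, 1); dR² = 169
sL = 90/145 = 18/29
sR = 90/169 = 90/169
mL = 1/2·sL + -1/2·sR = 216/4901
mR = 0·sL + 1/2·sR = 45/169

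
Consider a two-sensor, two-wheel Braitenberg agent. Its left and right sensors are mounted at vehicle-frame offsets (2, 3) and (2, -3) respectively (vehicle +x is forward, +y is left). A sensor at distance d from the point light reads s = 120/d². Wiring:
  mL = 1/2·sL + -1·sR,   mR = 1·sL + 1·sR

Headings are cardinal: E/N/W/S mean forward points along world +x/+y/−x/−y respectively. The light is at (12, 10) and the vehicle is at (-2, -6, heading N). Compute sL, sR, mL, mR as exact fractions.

24/97 120/317 -7836/30749 19248/30749

left sensor world pos  = (-5, -4); dL² = 485
right sensor world pos = (1, -4); dR² = 317
sL = 120/485 = 24/97
sR = 120/317 = 120/317
mL = 1/2·sL + -1·sR = -7836/30749
mR = 1·sL + 1·sR = 19248/30749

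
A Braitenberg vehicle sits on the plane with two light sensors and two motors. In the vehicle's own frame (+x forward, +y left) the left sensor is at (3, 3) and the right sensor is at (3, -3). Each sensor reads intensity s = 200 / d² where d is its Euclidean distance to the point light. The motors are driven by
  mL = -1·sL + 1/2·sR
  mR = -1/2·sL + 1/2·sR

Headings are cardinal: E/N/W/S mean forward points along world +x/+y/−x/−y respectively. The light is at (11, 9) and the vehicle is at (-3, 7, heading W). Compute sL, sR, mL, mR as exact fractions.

100/157 20/29 -1330/4553 120/4553

left sensor world pos  = (-6, 4); dL² = 314
right sensor world pos = (-6, 10); dR² = 290
sL = 200/314 = 100/157
sR = 200/290 = 20/29
mL = -1·sL + 1/2·sR = -1330/4553
mR = -1/2·sL + 1/2·sR = 120/4553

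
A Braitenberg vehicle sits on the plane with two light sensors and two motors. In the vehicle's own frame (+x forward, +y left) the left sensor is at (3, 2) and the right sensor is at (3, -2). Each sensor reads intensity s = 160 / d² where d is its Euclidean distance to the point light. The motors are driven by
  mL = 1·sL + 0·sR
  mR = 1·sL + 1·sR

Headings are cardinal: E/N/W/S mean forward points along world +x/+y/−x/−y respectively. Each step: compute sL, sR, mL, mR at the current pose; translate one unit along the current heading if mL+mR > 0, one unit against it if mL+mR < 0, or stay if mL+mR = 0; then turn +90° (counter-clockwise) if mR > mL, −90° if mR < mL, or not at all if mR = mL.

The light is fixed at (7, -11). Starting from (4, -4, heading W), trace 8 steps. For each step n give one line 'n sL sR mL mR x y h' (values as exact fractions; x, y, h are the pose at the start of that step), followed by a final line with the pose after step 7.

0 160/61 160/117 160/61 28480/7137 4 -4 W
1 8 40/13 8 144/13 3 -4 S
2 32/13 160/17 32/13 2624/221 3 -5 E
3 80/53 80/41 80/53 7520/2173 4 -5 N
4 160/61 160/117 160/61 28480/7137 4 -4 W
5 8 40/13 8 144/13 3 -4 S
6 32/13 160/17 32/13 2624/221 3 -5 E
7 80/53 80/41 80/53 7520/2173 4 -5 N
final 4 -4 W

n=0: pose=(4,-4,W); sL=160/61, sR=160/117; mL=160/61, mR=28480/7137; mL+mR=47200/7137 → advance +1; mR−mL=160/117 → turn +1·90°
n=1: pose=(3,-4,S); sL=8, sR=40/13; mL=8, mR=144/13; mL+mR=248/13 → advance +1; mR−mL=40/13 → turn +1·90°
n=2: pose=(3,-5,E); sL=32/13, sR=160/17; mL=32/13, mR=2624/221; mL+mR=3168/221 → advance +1; mR−mL=160/17 → turn +1·90°
n=3: pose=(4,-5,N); sL=80/53, sR=80/41; mL=80/53, mR=7520/2173; mL+mR=10800/2173 → advance +1; mR−mL=80/41 → turn +1·90°
n=4: pose=(4,-4,W); sL=160/61, sR=160/117; mL=160/61, mR=28480/7137; mL+mR=47200/7137 → advance +1; mR−mL=160/117 → turn +1·90°
n=5: pose=(3,-4,S); sL=8, sR=40/13; mL=8, mR=144/13; mL+mR=248/13 → advance +1; mR−mL=40/13 → turn +1·90°
n=6: pose=(3,-5,E); sL=32/13, sR=160/17; mL=32/13, mR=2624/221; mL+mR=3168/221 → advance +1; mR−mL=160/17 → turn +1·90°
n=7: pose=(4,-5,N); sL=80/53, sR=80/41; mL=80/53, mR=7520/2173; mL+mR=10800/2173 → advance +1; mR−mL=80/41 → turn +1·90°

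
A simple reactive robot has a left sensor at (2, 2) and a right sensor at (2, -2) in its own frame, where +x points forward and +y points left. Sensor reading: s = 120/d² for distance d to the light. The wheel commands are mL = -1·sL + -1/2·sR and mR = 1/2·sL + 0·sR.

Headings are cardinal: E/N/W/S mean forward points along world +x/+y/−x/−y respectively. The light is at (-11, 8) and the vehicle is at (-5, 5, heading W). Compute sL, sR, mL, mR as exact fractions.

120/41 120/17 -4500/697 60/41

left sensor world pos  = (-7, 3); dL² = 41
right sensor world pos = (-7, 7); dR² = 17
sL = 120/41 = 120/41
sR = 120/17 = 120/17
mL = -1·sL + -1/2·sR = -4500/697
mR = 1/2·sL + 0·sR = 60/41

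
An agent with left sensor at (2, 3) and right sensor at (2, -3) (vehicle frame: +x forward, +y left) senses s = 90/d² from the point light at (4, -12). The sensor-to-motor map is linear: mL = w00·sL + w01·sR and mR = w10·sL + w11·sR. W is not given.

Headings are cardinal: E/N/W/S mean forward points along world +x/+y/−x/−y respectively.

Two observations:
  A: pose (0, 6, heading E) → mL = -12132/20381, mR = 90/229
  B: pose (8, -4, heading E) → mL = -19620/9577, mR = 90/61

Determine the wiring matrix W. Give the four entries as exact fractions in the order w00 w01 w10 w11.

obs A: pose=(0,6,E) → sL=18/89, sR=90/229, mL=-12132/20381, mR=90/229
obs B: pose=(8,-4,E) → sL=90/157, sR=90/61, mL=-19620/9577, mR=90/61
sensor matrix S = [[18/89, 90/229], [90/157, 90/61]]; det S = 14268960/195188837
solve [mL_A; mL_B] = S·[w00; w01] and [mR_A; mR_B] = S·[w10; w11]:
  w00 = -1, w01 = -1, w10 = 0, w11 = 1

-1 -1 0 1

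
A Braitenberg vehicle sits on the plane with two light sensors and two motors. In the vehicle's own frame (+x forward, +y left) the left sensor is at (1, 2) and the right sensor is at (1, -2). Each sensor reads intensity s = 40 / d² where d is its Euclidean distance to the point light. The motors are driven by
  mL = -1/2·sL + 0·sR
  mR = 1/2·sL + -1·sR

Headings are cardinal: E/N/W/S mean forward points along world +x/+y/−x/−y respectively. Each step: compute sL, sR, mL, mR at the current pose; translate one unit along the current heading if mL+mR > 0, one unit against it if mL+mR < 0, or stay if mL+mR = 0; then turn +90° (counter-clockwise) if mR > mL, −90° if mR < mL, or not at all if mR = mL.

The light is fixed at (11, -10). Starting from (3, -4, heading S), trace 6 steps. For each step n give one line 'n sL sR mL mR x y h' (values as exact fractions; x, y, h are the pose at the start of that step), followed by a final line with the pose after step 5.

0 40/61 8/25 -20/61 12/1525 3 -4 S
1 4/13 20/37 -2/13 -186/481 3 -3 E
2 8/17 40/157 -4/17 -52/2669 2 -3 S
3 10/41 2/5 -5/41 -57/205 2 -2 E
4 40/113 40/193 -20/113 -660/21809 1 -2 S
5 20/101 4/13 -10/101 -274/1313 1 -1 E
final 0 -1 S

n=0: pose=(3,-4,S); sL=40/61, sR=8/25; mL=-20/61, mR=12/1525; mL+mR=-8/25 → advance -1; mR−mL=512/1525 → turn +1·90°
n=1: pose=(3,-3,E); sL=4/13, sR=20/37; mL=-2/13, mR=-186/481; mL+mR=-20/37 → advance -1; mR−mL=-112/481 → turn -1·90°
n=2: pose=(2,-3,S); sL=8/17, sR=40/157; mL=-4/17, mR=-52/2669; mL+mR=-40/157 → advance -1; mR−mL=576/2669 → turn +1·90°
n=3: pose=(2,-2,E); sL=10/41, sR=2/5; mL=-5/41, mR=-57/205; mL+mR=-2/5 → advance -1; mR−mL=-32/205 → turn -1·90°
n=4: pose=(1,-2,S); sL=40/113, sR=40/193; mL=-20/113, mR=-660/21809; mL+mR=-40/193 → advance -1; mR−mL=3200/21809 → turn +1·90°
n=5: pose=(1,-1,E); sL=20/101, sR=4/13; mL=-10/101, mR=-274/1313; mL+mR=-4/13 → advance -1; mR−mL=-144/1313 → turn -1·90°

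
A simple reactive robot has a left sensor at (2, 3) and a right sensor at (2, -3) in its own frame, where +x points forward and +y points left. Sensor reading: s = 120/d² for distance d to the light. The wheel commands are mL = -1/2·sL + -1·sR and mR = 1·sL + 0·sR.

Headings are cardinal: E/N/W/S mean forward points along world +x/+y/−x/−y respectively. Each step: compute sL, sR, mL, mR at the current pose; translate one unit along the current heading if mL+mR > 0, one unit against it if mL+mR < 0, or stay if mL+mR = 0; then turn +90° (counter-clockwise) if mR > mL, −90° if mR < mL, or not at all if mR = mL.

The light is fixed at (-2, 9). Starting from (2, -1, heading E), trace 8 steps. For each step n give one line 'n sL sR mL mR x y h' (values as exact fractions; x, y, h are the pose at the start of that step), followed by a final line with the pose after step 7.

n=0: pose=(2,-1,E); sL=24/17, sR=24/41; mL=-900/697, mR=24/17; mL+mR=84/697 → advance +1; mR−mL=1884/697 → turn +1·90°
n=1: pose=(3,-1,N); sL=30/17, sR=15/16; mL=-495/272, mR=30/17; mL+mR=-15/272 → advance -1; mR−mL=975/272 → turn +1·90°
n=2: pose=(3,-2,W); sL=24/41, sR=120/73; mL=-5796/2993, mR=24/41; mL+mR=-4044/2993 → advance -1; mR−mL=7548/2993 → turn +1·90°
n=3: pose=(4,-2,S); sL=12/25, sR=60/89; mL=-2034/2225, mR=12/25; mL+mR=-966/2225 → advance -1; mR−mL=3102/2225 → turn +1·90°
n=4: pose=(4,-1,E); sL=120/113, sR=120/233; mL=-27540/26329, mR=120/113; mL+mR=420/26329 → advance +1; mR−mL=55500/26329 → turn +1·90°
n=5: pose=(5,-1,N); sL=3/2, sR=30/41; mL=-243/164, mR=3/2; mL+mR=3/164 → advance +1; mR−mL=489/164 → turn +1·90°
n=6: pose=(5,0,W); sL=120/169, sR=120/61; mL=-23940/10309, mR=120/169; mL+mR=-16620/10309 → advance -1; mR−mL=31260/10309 → turn +1·90°
n=7: pose=(6,0,S); sL=60/121, sR=60/73; mL=-9450/8833, mR=60/121; mL+mR=-5070/8833 → advance -1; mR−mL=13830/8833 → turn +1·90°

0 24/17 24/41 -900/697 24/17 2 -1 E
1 30/17 15/16 -495/272 30/17 3 -1 N
2 24/41 120/73 -5796/2993 24/41 3 -2 W
3 12/25 60/89 -2034/2225 12/25 4 -2 S
4 120/113 120/233 -27540/26329 120/113 4 -1 E
5 3/2 30/41 -243/164 3/2 5 -1 N
6 120/169 120/61 -23940/10309 120/169 5 0 W
7 60/121 60/73 -9450/8833 60/121 6 0 S
final 6 1 E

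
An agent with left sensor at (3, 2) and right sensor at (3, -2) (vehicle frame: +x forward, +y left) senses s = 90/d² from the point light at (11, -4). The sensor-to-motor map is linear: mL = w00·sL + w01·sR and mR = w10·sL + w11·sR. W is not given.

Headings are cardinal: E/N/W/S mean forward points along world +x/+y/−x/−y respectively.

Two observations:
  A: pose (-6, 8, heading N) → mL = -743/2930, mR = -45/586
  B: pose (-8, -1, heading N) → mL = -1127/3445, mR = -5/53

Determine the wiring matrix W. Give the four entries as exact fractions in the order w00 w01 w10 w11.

obs A: pose=(-6,8,N) → sL=45/293, sR=1/5, mL=-743/2930, mR=-45/586
obs B: pose=(-8,-1,N) → sL=10/53, sR=18/65, mL=-1127/3445, mR=-5/53
sensor matrix S = [[45/293, 1/5], [10/53, 18/65]]; det S = 968/201877
solve [mL_A; mL_B] = S·[w00; w01] and [mR_A; mR_B] = S·[w10; w11]:
  w00 = -1, w01 = -1/2, w10 = -1/2, w11 = 0

-1 -1/2 -1/2 0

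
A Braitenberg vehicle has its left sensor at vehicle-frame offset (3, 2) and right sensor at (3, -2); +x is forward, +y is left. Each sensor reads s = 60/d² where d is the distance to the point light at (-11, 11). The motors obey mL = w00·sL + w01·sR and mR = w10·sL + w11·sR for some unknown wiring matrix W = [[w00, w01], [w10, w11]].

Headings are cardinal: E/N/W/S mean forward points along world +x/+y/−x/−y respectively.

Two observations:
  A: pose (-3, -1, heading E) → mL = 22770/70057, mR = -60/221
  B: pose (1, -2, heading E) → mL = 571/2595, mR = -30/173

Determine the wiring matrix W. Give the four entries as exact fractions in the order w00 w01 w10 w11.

obs A: pose=(-3,-1,E) → sL=60/221, sR=60/317, mL=22770/70057, mR=-60/221
obs B: pose=(1,-2,E) → sL=30/173, sR=2/15, mL=571/2595, mR=-30/173
sensor matrix S = [[60/221, 60/317], [30/173, 2/15]]; det S = 40928/12119861
solve [mL_A; mL_B] = S·[w00; w01] and [mR_A; mR_B] = S·[w10; w11]:
  w00 = 1/2, w01 = 1, w10 = -1, w11 = 0

1/2 1 -1 0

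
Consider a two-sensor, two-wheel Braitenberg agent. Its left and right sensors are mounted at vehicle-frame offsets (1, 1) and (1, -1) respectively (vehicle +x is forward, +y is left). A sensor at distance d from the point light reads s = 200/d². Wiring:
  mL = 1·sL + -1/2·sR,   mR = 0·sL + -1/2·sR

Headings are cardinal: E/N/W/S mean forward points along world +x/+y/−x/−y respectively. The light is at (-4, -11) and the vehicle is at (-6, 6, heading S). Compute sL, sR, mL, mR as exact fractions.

200/257 40/53 5460/13621 -20/53

left sensor world pos  = (-5, 5); dL² = 257
right sensor world pos = (-7, 5); dR² = 265
sL = 200/257 = 200/257
sR = 200/265 = 40/53
mL = 1·sL + -1/2·sR = 5460/13621
mR = 0·sL + -1/2·sR = -20/53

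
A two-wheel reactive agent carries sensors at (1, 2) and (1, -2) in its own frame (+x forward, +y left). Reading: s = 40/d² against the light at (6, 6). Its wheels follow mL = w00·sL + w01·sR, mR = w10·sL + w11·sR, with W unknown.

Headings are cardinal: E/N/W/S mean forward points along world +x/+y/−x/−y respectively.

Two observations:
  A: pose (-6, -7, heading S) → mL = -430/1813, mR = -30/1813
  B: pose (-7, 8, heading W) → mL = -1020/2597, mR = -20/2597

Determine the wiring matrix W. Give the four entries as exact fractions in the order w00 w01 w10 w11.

-1 -1 -1/2 1/2

obs A: pose=(-6,-7,S) → sL=5/37, sR=5/49, mL=-430/1813, mR=-30/1813
obs B: pose=(-7,8,W) → sL=10/49, sR=10/53, mL=-1020/2597, mR=-20/2597
sensor matrix S = [[5/37, 5/49], [10/49, 10/53]]; det S = 22000/4708361
solve [mL_A; mL_B] = S·[w00; w01] and [mR_A; mR_B] = S·[w10; w11]:
  w00 = -1, w01 = -1, w10 = -1/2, w11 = 1/2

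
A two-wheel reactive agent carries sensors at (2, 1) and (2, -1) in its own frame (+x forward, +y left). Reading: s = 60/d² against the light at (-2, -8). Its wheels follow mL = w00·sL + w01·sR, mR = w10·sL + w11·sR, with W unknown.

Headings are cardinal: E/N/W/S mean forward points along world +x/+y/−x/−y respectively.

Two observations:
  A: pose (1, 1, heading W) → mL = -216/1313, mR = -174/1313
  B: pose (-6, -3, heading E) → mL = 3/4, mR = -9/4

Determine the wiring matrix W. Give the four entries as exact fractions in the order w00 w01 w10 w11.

-1/2 1/2 1/2 -1

obs A: pose=(1,1,W) → sL=12/13, sR=60/101, mL=-216/1313, mR=-174/1313
obs B: pose=(-6,-3,E) → sL=3/2, sR=3, mL=3/4, mR=-9/4
sensor matrix S = [[12/13, 60/101], [3/2, 3]]; det S = 2466/1313
solve [mL_A; mL_B] = S·[w00; w01] and [mR_A; mR_B] = S·[w10; w11]:
  w00 = -1/2, w01 = 1/2, w10 = 1/2, w11 = -1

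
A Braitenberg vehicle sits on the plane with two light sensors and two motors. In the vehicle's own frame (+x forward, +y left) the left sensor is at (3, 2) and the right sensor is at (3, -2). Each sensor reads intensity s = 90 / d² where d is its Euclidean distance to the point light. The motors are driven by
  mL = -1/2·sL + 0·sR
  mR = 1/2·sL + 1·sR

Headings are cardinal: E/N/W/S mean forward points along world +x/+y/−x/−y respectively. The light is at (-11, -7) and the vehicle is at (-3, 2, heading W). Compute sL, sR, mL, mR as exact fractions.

45/37 45/73 -45/74 6615/5402

left sensor world pos  = (-6, 0); dL² = 74
right sensor world pos = (-6, 4); dR² = 146
sL = 90/74 = 45/37
sR = 90/146 = 45/73
mL = -1/2·sL + 0·sR = -45/74
mR = 1/2·sL + 1·sR = 6615/5402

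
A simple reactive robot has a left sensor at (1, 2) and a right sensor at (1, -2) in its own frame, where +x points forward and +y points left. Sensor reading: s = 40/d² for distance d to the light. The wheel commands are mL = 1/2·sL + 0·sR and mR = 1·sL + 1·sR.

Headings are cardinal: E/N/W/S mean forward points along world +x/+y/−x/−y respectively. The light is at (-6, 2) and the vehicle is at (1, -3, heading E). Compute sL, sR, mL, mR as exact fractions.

left sensor world pos  = (2, -1); dL² = 73
right sensor world pos = (2, -5); dR² = 113
sL = 40/73 = 40/73
sR = 40/113 = 40/113
mL = 1/2·sL + 0·sR = 20/73
mR = 1·sL + 1·sR = 7440/8249

40/73 40/113 20/73 7440/8249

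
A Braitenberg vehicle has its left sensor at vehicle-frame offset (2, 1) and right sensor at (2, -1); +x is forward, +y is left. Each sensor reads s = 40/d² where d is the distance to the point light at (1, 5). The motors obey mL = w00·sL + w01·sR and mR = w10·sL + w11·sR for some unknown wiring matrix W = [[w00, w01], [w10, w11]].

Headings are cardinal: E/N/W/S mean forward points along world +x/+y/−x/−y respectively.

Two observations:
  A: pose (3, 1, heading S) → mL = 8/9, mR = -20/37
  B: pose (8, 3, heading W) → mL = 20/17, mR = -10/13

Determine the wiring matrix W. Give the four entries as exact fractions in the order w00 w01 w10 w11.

1 0 0 -1/2

obs A: pose=(3,1,S) → sL=8/9, sR=40/37, mL=8/9, mR=-20/37
obs B: pose=(8,3,W) → sL=20/17, sR=20/13, mL=20/17, mR=-10/13
sensor matrix S = [[8/9, 40/37], [20/17, 20/13]]; det S = 7040/73593
solve [mL_A; mL_B] = S·[w00; w01] and [mR_A; mR_B] = S·[w10; w11]:
  w00 = 1, w01 = 0, w10 = 0, w11 = -1/2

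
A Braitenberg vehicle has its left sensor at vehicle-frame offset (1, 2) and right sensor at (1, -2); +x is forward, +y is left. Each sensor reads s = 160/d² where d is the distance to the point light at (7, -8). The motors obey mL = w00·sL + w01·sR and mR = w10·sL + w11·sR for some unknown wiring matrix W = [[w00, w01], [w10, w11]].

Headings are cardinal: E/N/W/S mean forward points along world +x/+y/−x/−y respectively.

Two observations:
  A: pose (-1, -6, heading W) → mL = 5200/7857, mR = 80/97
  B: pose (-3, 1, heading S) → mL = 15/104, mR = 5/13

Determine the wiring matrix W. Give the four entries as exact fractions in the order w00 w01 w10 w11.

obs A: pose=(-1,-6,W) → sL=160/81, sR=160/97, mL=5200/7857, mR=80/97
obs B: pose=(-3,1,S) → sL=5/4, sR=10/13, mL=15/104, mR=5/13
sensor matrix S = [[160/81, 160/97], [5/4, 10/13]]; det S = -55400/102141
solve [mL_A; mL_B] = S·[w00; w01] and [mR_A; mR_B] = S·[w10; w11]:
  w00 = -1/2, w01 = 1, w10 = 0, w11 = 1/2

-1/2 1 0 1/2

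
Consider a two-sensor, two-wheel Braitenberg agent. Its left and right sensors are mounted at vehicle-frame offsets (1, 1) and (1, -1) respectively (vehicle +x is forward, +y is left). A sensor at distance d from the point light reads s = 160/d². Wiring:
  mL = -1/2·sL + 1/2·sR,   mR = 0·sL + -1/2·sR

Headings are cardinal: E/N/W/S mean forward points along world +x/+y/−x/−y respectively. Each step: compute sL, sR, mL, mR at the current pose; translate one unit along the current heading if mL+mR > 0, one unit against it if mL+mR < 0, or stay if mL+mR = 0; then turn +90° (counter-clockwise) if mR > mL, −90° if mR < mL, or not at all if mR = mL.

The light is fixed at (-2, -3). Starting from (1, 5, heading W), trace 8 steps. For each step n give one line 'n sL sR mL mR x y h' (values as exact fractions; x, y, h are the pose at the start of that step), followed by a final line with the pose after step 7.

0 160/53 32/17 -512/901 -16/17 1 5 W
1 16/9 80/53 -64/477 -40/53 2 5 N
2 160/89 160/61 2240/5429 -80/61 2 4 E
3 40/13 4 6/13 -2 1 4 S
4 160/53 32/17 -512/901 -16/17 1 5 W
5 16/9 80/53 -64/477 -40/53 2 5 N
6 160/89 160/61 2240/5429 -80/61 2 4 E
7 40/13 4 6/13 -2 1 4 S
final 1 5 W

n=0: pose=(1,5,W); sL=160/53, sR=32/17; mL=-512/901, mR=-16/17; mL+mR=-80/53 → advance -1; mR−mL=-336/901 → turn -1·90°
n=1: pose=(2,5,N); sL=16/9, sR=80/53; mL=-64/477, mR=-40/53; mL+mR=-8/9 → advance -1; mR−mL=-296/477 → turn -1·90°
n=2: pose=(2,4,E); sL=160/89, sR=160/61; mL=2240/5429, mR=-80/61; mL+mR=-80/89 → advance -1; mR−mL=-9360/5429 → turn -1·90°
n=3: pose=(1,4,S); sL=40/13, sR=4; mL=6/13, mR=-2; mL+mR=-20/13 → advance -1; mR−mL=-32/13 → turn -1·90°
n=4: pose=(1,5,W); sL=160/53, sR=32/17; mL=-512/901, mR=-16/17; mL+mR=-80/53 → advance -1; mR−mL=-336/901 → turn -1·90°
n=5: pose=(2,5,N); sL=16/9, sR=80/53; mL=-64/477, mR=-40/53; mL+mR=-8/9 → advance -1; mR−mL=-296/477 → turn -1·90°
n=6: pose=(2,4,E); sL=160/89, sR=160/61; mL=2240/5429, mR=-80/61; mL+mR=-80/89 → advance -1; mR−mL=-9360/5429 → turn -1·90°
n=7: pose=(1,4,S); sL=40/13, sR=4; mL=6/13, mR=-2; mL+mR=-20/13 → advance -1; mR−mL=-32/13 → turn -1·90°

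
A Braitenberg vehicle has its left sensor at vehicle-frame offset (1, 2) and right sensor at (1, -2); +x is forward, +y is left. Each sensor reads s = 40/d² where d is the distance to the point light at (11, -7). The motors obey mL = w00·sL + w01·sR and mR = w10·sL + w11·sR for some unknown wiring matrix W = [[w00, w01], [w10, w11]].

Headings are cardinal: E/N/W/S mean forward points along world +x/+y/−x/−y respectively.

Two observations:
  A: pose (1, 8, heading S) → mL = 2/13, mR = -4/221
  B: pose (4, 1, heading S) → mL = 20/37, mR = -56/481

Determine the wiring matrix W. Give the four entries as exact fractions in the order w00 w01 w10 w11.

obs A: pose=(1,8,S) → sL=2/13, sR=2/17, mL=2/13, mR=-4/221
obs B: pose=(4,1,S) → sL=20/37, sR=4/13, mL=20/37, mR=-56/481
sensor matrix S = [[2/13, 2/17], [20/37, 4/13]]; det S = -1728/106301
solve [mL_A; mL_B] = S·[w00; w01] and [mR_A; mR_B] = S·[w10; w11]:
  w00 = 1, w01 = 0, w10 = -1/2, w11 = 1/2

1 0 -1/2 1/2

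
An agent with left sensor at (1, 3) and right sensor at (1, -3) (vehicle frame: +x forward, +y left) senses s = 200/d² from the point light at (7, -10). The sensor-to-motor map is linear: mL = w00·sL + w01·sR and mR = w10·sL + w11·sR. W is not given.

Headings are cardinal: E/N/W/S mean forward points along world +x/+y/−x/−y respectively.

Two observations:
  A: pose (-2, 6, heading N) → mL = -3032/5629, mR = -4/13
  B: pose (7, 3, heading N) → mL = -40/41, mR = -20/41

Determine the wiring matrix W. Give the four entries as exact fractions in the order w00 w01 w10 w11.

-1/2 -1/2 0 -1/2

obs A: pose=(-2,6,N) → sL=200/433, sR=8/13, mL=-3032/5629, mR=-4/13
obs B: pose=(7,3,N) → sL=40/41, sR=40/41, mL=-40/41, mR=-20/41
sensor matrix S = [[200/433, 8/13], [40/41, 40/41]]; det S = -34560/230789
solve [mL_A; mL_B] = S·[w00; w01] and [mR_A; mR_B] = S·[w10; w11]:
  w00 = -1/2, w01 = -1/2, w10 = 0, w11 = -1/2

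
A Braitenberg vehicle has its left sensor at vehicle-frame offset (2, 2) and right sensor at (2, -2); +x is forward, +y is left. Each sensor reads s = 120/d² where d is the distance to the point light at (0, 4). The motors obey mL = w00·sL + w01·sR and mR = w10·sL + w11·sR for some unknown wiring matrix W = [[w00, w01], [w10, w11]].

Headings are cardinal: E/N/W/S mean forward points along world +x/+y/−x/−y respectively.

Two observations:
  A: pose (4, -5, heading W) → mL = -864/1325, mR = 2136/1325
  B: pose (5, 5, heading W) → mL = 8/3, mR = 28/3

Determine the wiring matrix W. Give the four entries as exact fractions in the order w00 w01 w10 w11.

1/2 -1/2 1/2 1/2

obs A: pose=(4,-5,W) → sL=24/25, sR=120/53, mL=-864/1325, mR=2136/1325
obs B: pose=(5,5,W) → sL=12, sR=20/3, mL=8/3, mR=28/3
sensor matrix S = [[24/25, 120/53], [12, 20/3]]; det S = -5504/265
solve [mL_A; mL_B] = S·[w00; w01] and [mR_A; mR_B] = S·[w10; w11]:
  w00 = 1/2, w01 = -1/2, w10 = 1/2, w11 = 1/2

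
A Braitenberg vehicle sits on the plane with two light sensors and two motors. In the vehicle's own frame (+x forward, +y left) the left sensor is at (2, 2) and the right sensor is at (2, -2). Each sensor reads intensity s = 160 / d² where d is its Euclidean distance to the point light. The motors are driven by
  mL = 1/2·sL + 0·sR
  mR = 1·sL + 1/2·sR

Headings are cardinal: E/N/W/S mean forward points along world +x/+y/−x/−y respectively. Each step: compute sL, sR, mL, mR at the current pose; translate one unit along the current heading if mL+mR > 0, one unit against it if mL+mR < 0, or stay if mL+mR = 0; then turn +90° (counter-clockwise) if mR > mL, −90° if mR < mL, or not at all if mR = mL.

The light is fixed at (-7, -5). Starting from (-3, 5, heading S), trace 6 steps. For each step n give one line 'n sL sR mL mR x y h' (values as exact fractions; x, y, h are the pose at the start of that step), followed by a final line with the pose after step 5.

0 8/5 40/17 4/5 236/85 -3 5 S
1 160/157 32/17 80/157 5232/2669 -3 4 E
2 16/13 16/17 8/13 376/221 -2 4 N
3 160/73 160/153 80/73 30320/11169 -2 5 W
4 8/5 40/17 4/5 236/85 -3 5 S
5 160/157 32/17 80/157 5232/2669 -3 4 E
final -2 4 N

n=0: pose=(-3,5,S); sL=8/5, sR=40/17; mL=4/5, mR=236/85; mL+mR=304/85 → advance +1; mR−mL=168/85 → turn +1·90°
n=1: pose=(-3,4,E); sL=160/157, sR=32/17; mL=80/157, mR=5232/2669; mL+mR=6592/2669 → advance +1; mR−mL=3872/2669 → turn +1·90°
n=2: pose=(-2,4,N); sL=16/13, sR=16/17; mL=8/13, mR=376/221; mL+mR=512/221 → advance +1; mR−mL=240/221 → turn +1·90°
n=3: pose=(-2,5,W); sL=160/73, sR=160/153; mL=80/73, mR=30320/11169; mL+mR=42560/11169 → advance +1; mR−mL=18080/11169 → turn +1·90°
n=4: pose=(-3,5,S); sL=8/5, sR=40/17; mL=4/5, mR=236/85; mL+mR=304/85 → advance +1; mR−mL=168/85 → turn +1·90°
n=5: pose=(-3,4,E); sL=160/157, sR=32/17; mL=80/157, mR=5232/2669; mL+mR=6592/2669 → advance +1; mR−mL=3872/2669 → turn +1·90°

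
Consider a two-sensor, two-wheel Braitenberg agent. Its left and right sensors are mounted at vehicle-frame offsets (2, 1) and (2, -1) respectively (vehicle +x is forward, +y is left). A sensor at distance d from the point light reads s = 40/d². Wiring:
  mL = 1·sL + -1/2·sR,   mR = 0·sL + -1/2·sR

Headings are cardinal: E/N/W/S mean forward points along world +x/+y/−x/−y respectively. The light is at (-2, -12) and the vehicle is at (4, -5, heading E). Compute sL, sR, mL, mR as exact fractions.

5/16 2/5 9/80 -1/5

left sensor world pos  = (6, -4); dL² = 128
right sensor world pos = (6, -6); dR² = 100
sL = 40/128 = 5/16
sR = 40/100 = 2/5
mL = 1·sL + -1/2·sR = 9/80
mR = 0·sL + -1/2·sR = -1/5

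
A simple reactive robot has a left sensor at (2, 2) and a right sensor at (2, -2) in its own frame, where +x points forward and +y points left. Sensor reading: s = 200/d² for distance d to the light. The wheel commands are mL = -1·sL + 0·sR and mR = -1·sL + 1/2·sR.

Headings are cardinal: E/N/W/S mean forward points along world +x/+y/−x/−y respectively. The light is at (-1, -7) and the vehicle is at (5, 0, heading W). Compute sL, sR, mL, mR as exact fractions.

200/41 200/97 -200/41 -15300/3977

left sensor world pos  = (3, -2); dL² = 41
right sensor world pos = (3, 2); dR² = 97
sL = 200/41 = 200/41
sR = 200/97 = 200/97
mL = -1·sL + 0·sR = -200/41
mR = -1·sL + 1/2·sR = -15300/3977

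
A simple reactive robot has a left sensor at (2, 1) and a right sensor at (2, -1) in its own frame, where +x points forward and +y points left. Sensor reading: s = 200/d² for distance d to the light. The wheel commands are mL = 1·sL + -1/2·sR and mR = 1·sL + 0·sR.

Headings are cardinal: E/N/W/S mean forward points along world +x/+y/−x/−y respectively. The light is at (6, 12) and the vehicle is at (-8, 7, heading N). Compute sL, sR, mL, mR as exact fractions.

100/117 100/89 3050/10413 100/117

left sensor world pos  = (-9, 9); dL² = 234
right sensor world pos = (-7, 9); dR² = 178
sL = 200/234 = 100/117
sR = 200/178 = 100/89
mL = 1·sL + -1/2·sR = 3050/10413
mR = 1·sL + 0·sR = 100/117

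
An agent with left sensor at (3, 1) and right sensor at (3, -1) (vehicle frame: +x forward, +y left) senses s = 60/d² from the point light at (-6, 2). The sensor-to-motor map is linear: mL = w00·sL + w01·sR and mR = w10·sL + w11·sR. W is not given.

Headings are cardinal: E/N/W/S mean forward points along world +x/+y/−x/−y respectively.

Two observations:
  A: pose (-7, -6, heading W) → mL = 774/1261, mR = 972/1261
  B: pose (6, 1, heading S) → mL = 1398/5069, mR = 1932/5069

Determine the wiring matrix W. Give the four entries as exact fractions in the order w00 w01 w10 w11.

-1/2 1 1/2 1/2

obs A: pose=(-7,-6,W) → sL=60/97, sR=12/13, mL=774/1261, mR=972/1261
obs B: pose=(6,1,S) → sL=12/37, sR=60/137, mL=1398/5069, mR=1932/5069
sensor matrix S = [[60/97, 12/13], [12/37, 60/137]]; det S = -182016/6392009
solve [mL_A; mL_B] = S·[w00; w01] and [mR_A; mR_B] = S·[w10; w11]:
  w00 = -1/2, w01 = 1, w10 = 1/2, w11 = 1/2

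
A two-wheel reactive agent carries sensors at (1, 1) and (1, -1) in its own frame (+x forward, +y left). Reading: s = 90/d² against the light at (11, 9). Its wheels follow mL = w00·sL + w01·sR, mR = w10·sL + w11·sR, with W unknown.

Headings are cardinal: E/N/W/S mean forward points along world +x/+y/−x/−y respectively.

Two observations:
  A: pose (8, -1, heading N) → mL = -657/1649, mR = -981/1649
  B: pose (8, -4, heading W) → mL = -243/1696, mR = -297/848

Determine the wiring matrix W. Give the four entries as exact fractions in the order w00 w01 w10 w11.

obs A: pose=(8,-1,N) → sL=90/97, sR=18/17, mL=-657/1649, mR=-981/1649
obs B: pose=(8,-4,W) → sL=45/106, sR=9/16, mL=-243/1696, mR=-297/848
sensor matrix S = [[90/97, 18/17], [45/106, 9/16]]; det S = 50625/699176
solve [mL_A; mL_B] = S·[w00; w01] and [mR_A; mR_B] = S·[w10; w11]:
  w00 = -1, w01 = 1/2, w10 = 1/2, w11 = -1

-1 1/2 1/2 -1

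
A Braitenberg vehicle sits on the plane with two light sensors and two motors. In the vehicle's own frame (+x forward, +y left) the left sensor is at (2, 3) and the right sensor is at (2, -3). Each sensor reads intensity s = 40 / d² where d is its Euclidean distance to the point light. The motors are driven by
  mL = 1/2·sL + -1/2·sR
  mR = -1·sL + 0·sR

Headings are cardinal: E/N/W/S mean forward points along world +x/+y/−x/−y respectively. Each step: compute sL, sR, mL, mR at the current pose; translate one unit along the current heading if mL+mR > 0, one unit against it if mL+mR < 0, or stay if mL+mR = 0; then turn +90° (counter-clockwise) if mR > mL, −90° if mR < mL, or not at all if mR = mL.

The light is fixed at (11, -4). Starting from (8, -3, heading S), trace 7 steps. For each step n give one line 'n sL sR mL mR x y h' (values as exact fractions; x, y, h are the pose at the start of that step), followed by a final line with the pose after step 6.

n=0: pose=(8,-3,S); sL=40, sR=40/37; mL=720/37, mR=-40; mL+mR=-760/37 → advance -1; mR−mL=-2200/37 → turn -1·90°
n=1: pose=(8,-2,W); sL=20/13, sR=4/5; mL=24/65, mR=-20/13; mL+mR=-76/65 → advance -1; mR−mL=-124/65 → turn -1·90°
n=2: pose=(9,-2,N); sL=40/41, sR=40/17; mL=-480/697, mR=-40/41; mL+mR=-1160/697 → advance -1; mR−mL=-200/697 → turn -1·90°
n=3: pose=(9,-3,E); sL=5/2, sR=10; mL=-15/4, mR=-5/2; mL+mR=-25/4 → advance -1; mR−mL=5/4 → turn +1·90°
n=4: pose=(8,-3,N); sL=8/9, sR=40/9; mL=-16/9, mR=-8/9; mL+mR=-8/3 → advance -1; mR−mL=8/9 → turn +1·90°
n=5: pose=(8,-4,W); sL=20/17, sR=20/17; mL=0, mR=-20/17; mL+mR=-20/17 → advance -1; mR−mL=-20/17 → turn -1·90°
n=6: pose=(9,-4,N); sL=40/29, sR=8; mL=-96/29, mR=-40/29; mL+mR=-136/29 → advance -1; mR−mL=56/29 → turn +1·90°

0 40 40/37 720/37 -40 8 -3 S
1 20/13 4/5 24/65 -20/13 8 -2 W
2 40/41 40/17 -480/697 -40/41 9 -2 N
3 5/2 10 -15/4 -5/2 9 -3 E
4 8/9 40/9 -16/9 -8/9 8 -3 N
5 20/17 20/17 0 -20/17 8 -4 W
6 40/29 8 -96/29 -40/29 9 -4 N
final 9 -5 W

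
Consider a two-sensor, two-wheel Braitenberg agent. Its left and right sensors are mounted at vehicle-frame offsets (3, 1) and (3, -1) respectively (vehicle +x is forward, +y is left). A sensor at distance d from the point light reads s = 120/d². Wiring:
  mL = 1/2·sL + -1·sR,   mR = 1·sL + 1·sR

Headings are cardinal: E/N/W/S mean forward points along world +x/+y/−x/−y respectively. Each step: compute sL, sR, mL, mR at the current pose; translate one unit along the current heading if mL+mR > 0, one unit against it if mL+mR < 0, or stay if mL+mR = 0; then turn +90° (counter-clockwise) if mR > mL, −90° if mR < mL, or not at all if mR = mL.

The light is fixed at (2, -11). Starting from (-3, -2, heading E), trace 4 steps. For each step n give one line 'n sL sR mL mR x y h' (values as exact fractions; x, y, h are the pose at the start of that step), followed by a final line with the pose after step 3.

n=0: pose=(-3,-2,E); sL=15/13, sR=30/17; mL=-525/442, mR=645/221; mL+mR=45/26 → advance +1; mR−mL=1815/442 → turn +1·90°
n=1: pose=(-2,-2,N); sL=120/169, sR=40/51; mL=-3700/8619, mR=12880/8619; mL+mR=180/169 → advance +1; mR−mL=16580/8619 → turn +1·90°
n=2: pose=(-2,-1,W); sL=12/13, sR=12/17; mL=-54/221, mR=360/221; mL+mR=18/13 → advance +1; mR−mL=414/221 → turn +1·90°
n=3: pose=(-3,-1,S); sL=24/13, sR=24/17; mL=-108/221, mR=720/221; mL+mR=36/13 → advance +1; mR−mL=828/221 → turn +1·90°

0 15/13 30/17 -525/442 645/221 -3 -2 E
1 120/169 40/51 -3700/8619 12880/8619 -2 -2 N
2 12/13 12/17 -54/221 360/221 -2 -1 W
3 24/13 24/17 -108/221 720/221 -3 -1 S
final -3 -2 E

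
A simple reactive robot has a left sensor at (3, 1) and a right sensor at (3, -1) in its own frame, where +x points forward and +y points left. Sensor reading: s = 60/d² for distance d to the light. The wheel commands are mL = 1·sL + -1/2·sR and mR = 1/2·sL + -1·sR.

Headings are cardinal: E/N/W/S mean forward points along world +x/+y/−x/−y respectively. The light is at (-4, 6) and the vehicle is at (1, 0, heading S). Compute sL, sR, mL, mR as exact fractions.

left sensor world pos  = (2, -3); dL² = 117
right sensor world pos = (0, -3); dR² = 97
sL = 60/117 = 20/39
sR = 60/97 = 60/97
mL = 1·sL + -1/2·sR = 770/3783
mR = 1/2·sL + -1·sR = -1370/3783

20/39 60/97 770/3783 -1370/3783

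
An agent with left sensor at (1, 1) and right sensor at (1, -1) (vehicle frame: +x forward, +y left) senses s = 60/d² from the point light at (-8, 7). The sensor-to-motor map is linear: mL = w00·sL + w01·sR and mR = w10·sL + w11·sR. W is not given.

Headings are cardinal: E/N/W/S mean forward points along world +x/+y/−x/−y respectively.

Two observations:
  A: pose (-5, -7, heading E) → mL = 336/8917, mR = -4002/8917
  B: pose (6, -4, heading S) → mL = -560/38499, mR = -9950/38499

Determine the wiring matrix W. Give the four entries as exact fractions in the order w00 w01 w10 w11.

obs A: pose=(-5,-7,E) → sL=12/37, sR=60/241, mL=336/8917, mR=-4002/8917
obs B: pose=(6,-4,S) → sL=20/123, sR=60/313, mL=-560/38499, mR=-9950/38499
sensor matrix S = [[12/37, 60/241], [20/123, 60/313]]; det S = 2481920/114431861
solve [mL_A; mL_B] = S·[w00; w01] and [mR_A; mR_B] = S·[w10; w11]:
  w00 = 1/2, w01 = -1/2, w10 = -1, w11 = -1/2

1/2 -1/2 -1 -1/2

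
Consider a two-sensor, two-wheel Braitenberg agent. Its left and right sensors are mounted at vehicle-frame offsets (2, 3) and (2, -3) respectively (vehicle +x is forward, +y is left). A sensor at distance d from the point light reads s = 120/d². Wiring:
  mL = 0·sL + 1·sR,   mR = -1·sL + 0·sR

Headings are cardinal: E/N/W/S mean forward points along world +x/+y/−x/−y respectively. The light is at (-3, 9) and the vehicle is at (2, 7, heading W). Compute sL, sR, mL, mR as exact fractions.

left sensor world pos  = (0, 4); dL² = 34
right sensor world pos = (0, 10); dR² = 10
sL = 120/34 = 60/17
sR = 120/10 = 12
mL = 0·sL + 1·sR = 12
mR = -1·sL + 0·sR = -60/17

60/17 12 12 -60/17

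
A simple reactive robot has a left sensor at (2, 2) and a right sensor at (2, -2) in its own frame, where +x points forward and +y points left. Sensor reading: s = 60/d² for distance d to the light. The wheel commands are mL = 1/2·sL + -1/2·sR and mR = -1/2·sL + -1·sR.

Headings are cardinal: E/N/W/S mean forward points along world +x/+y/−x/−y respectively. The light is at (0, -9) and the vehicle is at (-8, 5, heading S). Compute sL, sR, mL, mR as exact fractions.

1/3 15/61 8/183 -151/366

left sensor world pos  = (-6, 3); dL² = 180
right sensor world pos = (-10, 3); dR² = 244
sL = 60/180 = 1/3
sR = 60/244 = 15/61
mL = 1/2·sL + -1/2·sR = 8/183
mR = -1/2·sL + -1·sR = -151/366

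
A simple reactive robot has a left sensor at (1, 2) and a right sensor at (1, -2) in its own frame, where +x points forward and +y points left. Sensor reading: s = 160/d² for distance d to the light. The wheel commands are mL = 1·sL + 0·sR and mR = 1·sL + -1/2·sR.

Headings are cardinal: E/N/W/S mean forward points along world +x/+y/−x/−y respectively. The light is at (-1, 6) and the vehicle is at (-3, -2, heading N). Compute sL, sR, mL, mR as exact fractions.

32/13 160/49 32/13 528/637

left sensor world pos  = (-5, -1); dL² = 65
right sensor world pos = (-1, -1); dR² = 49
sL = 160/65 = 32/13
sR = 160/49 = 160/49
mL = 1·sL + 0·sR = 32/13
mR = 1·sL + -1/2·sR = 528/637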